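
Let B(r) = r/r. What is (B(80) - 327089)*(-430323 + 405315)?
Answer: 8179816704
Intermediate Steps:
B(r) = 1
(B(80) - 327089)*(-430323 + 405315) = (1 - 327089)*(-430323 + 405315) = -327088*(-25008) = 8179816704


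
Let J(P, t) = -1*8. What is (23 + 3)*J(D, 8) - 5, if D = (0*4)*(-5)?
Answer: -213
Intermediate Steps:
D = 0 (D = 0*(-5) = 0)
J(P, t) = -8
(23 + 3)*J(D, 8) - 5 = (23 + 3)*(-8) - 5 = 26*(-8) - 5 = -208 - 5 = -213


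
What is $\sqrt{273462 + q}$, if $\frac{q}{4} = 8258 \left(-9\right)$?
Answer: $19 i \sqrt{66} \approx 154.36 i$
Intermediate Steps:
$q = -297288$ ($q = 4 \cdot 8258 \left(-9\right) = 4 \left(-74322\right) = -297288$)
$\sqrt{273462 + q} = \sqrt{273462 - 297288} = \sqrt{-23826} = 19 i \sqrt{66}$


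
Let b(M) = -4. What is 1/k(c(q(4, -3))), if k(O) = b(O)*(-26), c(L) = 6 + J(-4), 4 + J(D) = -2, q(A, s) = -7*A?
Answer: 1/104 ≈ 0.0096154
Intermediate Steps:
J(D) = -6 (J(D) = -4 - 2 = -6)
c(L) = 0 (c(L) = 6 - 6 = 0)
k(O) = 104 (k(O) = -4*(-26) = 104)
1/k(c(q(4, -3))) = 1/104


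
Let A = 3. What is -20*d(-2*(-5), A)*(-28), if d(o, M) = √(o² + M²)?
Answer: 560*√109 ≈ 5846.6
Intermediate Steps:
d(o, M) = √(M² + o²)
-20*d(-2*(-5), A)*(-28) = -20*√(3² + (-2*(-5))²)*(-28) = -20*√(9 + 10²)*(-28) = -20*√(9 + 100)*(-28) = -20*√109*(-28) = 560*√109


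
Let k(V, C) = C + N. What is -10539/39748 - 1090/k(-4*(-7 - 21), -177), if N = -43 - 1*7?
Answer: 40932967/9022796 ≈ 4.5366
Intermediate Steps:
N = -50 (N = -43 - 7 = -50)
k(V, C) = -50 + C (k(V, C) = C - 50 = -50 + C)
-10539/39748 - 1090/k(-4*(-7 - 21), -177) = -10539/39748 - 1090/(-50 - 177) = -10539*1/39748 - 1090/(-227) = -10539/39748 - 1090*(-1/227) = -10539/39748 + 1090/227 = 40932967/9022796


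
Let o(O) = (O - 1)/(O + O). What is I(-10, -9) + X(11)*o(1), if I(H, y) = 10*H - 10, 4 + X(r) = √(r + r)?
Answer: -110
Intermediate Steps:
X(r) = -4 + √2*√r (X(r) = -4 + √(r + r) = -4 + √(2*r) = -4 + √2*√r)
I(H, y) = -10 + 10*H
o(O) = (-1 + O)/(2*O) (o(O) = (-1 + O)/((2*O)) = (-1 + O)*(1/(2*O)) = (-1 + O)/(2*O))
I(-10, -9) + X(11)*o(1) = (-10 + 10*(-10)) + (-4 + √2*√11)*((½)*(-1 + 1)/1) = (-10 - 100) + (-4 + √22)*((½)*1*0) = -110 + (-4 + √22)*0 = -110 + 0 = -110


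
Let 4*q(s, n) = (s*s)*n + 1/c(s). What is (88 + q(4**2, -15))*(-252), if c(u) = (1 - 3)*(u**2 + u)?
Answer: 119540799/544 ≈ 2.1974e+5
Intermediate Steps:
c(u) = -2*u - 2*u**2 (c(u) = -2*(u + u**2) = -2*u - 2*u**2)
q(s, n) = -1/(8*s*(1 + s)) + n*s**2/4 (q(s, n) = ((s*s)*n + 1/(-2*s*(1 + s)))/4 = (s**2*n - 1/(2*s*(1 + s)))/4 = (n*s**2 - 1/(2*s*(1 + s)))/4 = -1/(8*s*(1 + s)) + n*s**2/4)
(88 + q(4**2, -15))*(-252) = (88 + (-1 + 2*(-15)*(4**2)**3*(1 + 4**2))/(8*(4**2)*(1 + 4**2)))*(-252) = (88 + (1/8)*(-1 + 2*(-15)*16**3*(1 + 16))/(16*(1 + 16)))*(-252) = (88 + (1/8)*(1/16)*(-1 + 2*(-15)*4096*17)/17)*(-252) = (88 + (1/8)*(1/16)*(1/17)*(-1 - 2088960))*(-252) = (88 + (1/8)*(1/16)*(1/17)*(-2088961))*(-252) = (88 - 2088961/2176)*(-252) = -1897473/2176*(-252) = 119540799/544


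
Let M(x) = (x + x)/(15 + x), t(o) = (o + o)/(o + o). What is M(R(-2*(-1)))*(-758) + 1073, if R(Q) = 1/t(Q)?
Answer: 3913/4 ≈ 978.25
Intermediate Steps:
t(o) = 1 (t(o) = (2*o)/((2*o)) = (2*o)*(1/(2*o)) = 1)
R(Q) = 1 (R(Q) = 1/1 = 1)
M(x) = 2*x/(15 + x) (M(x) = (2*x)/(15 + x) = 2*x/(15 + x))
M(R(-2*(-1)))*(-758) + 1073 = (2*1/(15 + 1))*(-758) + 1073 = (2*1/16)*(-758) + 1073 = (2*1*(1/16))*(-758) + 1073 = (1/8)*(-758) + 1073 = -379/4 + 1073 = 3913/4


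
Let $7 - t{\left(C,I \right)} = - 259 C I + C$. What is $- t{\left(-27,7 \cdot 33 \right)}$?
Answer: $1615349$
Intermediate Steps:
$t{\left(C,I \right)} = 7 - C + 259 C I$ ($t{\left(C,I \right)} = 7 - \left(- 259 C I + C\right) = 7 - \left(C - 259 C I\right) = 7 + \left(- C + 259 C I\right) = 7 - C + 259 C I$)
$- t{\left(-27,7 \cdot 33 \right)} = - (7 - -27 + 259 \left(-27\right) 7 \cdot 33) = - (7 + 27 + 259 \left(-27\right) 231) = - (7 + 27 - 1615383) = \left(-1\right) \left(-1615349\right) = 1615349$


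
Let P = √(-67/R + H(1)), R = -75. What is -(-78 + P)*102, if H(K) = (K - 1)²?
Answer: 7956 - 34*√201/5 ≈ 7859.6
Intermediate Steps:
H(K) = (-1 + K)²
P = √201/15 (P = √(-67/(-75) + (-1 + 1)²) = √(-67*(-1/75) + 0²) = √(67/75 + 0) = √(67/75) = √201/15 ≈ 0.94516)
-(-78 + P)*102 = -(-78 + √201/15)*102 = -(-7956 + 34*√201/5) = 7956 - 34*√201/5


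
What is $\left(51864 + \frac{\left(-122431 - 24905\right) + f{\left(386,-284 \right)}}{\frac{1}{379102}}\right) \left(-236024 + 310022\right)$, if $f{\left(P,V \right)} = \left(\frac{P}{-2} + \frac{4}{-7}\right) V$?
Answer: $- \frac{18136999427561568}{7} \approx -2.591 \cdot 10^{15}$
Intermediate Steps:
$f{\left(P,V \right)} = V \left(- \frac{4}{7} - \frac{P}{2}\right)$ ($f{\left(P,V \right)} = \left(P \left(- \frac{1}{2}\right) + 4 \left(- \frac{1}{7}\right)\right) V = \left(- \frac{P}{2} - \frac{4}{7}\right) V = \left(- \frac{4}{7} - \frac{P}{2}\right) V = V \left(- \frac{4}{7} - \frac{P}{2}\right)$)
$\left(51864 + \frac{\left(-122431 - 24905\right) + f{\left(386,-284 \right)}}{\frac{1}{379102}}\right) \left(-236024 + 310022\right) = \left(51864 + \frac{\left(-122431 - 24905\right) - - \frac{142 \left(8 + 7 \cdot 386\right)}{7}}{\frac{1}{379102}}\right) \left(-236024 + 310022\right) = \left(51864 + \left(-147336 - - \frac{142 \left(8 + 2702\right)}{7}\right) \frac{1}{\frac{1}{379102}}\right) 73998 = \left(51864 + \left(-147336 - \left(- \frac{142}{7}\right) 2710\right) 379102\right) 73998 = \left(51864 + \left(-147336 + \frac{384820}{7}\right) 379102\right) 73998 = \left(51864 - \frac{245101574264}{7}\right) 73998 = \left(- \frac{245101211216}{7}\right) 73998 = - \frac{18136999427561568}{7}$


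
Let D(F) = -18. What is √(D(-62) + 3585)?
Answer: √3567 ≈ 59.724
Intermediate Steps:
√(D(-62) + 3585) = √(-18 + 3585) = √3567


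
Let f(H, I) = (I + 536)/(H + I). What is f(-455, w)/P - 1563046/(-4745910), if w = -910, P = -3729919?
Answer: 400100350103/1214833521265 ≈ 0.32935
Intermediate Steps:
f(H, I) = (536 + I)/(H + I)
f(-455, w)/P - 1563046/(-4745910) = ((536 - 910)/(-455 - 910))/(-3729919) - 1563046/(-4745910) = (-374/(-1365))*(-1/3729919) - 1563046*(-1/4745910) = -1/1365*(-374)*(-1/3729919) + 781523/2372955 = (374/1365)*(-1/3729919) + 781523/2372955 = -22/299490555 + 781523/2372955 = 400100350103/1214833521265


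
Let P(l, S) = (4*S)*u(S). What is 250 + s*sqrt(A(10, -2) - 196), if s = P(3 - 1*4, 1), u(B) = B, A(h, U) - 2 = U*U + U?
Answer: 250 + 32*I*sqrt(3) ≈ 250.0 + 55.426*I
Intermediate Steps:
A(h, U) = 2 + U + U**2 (A(h, U) = 2 + (U*U + U) = 2 + (U**2 + U) = 2 + (U + U**2) = 2 + U + U**2)
P(l, S) = 4*S**2 (P(l, S) = (4*S)*S = 4*S**2)
s = 4 (s = 4*1**2 = 4*1 = 4)
250 + s*sqrt(A(10, -2) - 196) = 250 + 4*sqrt((2 - 2 + (-2)**2) - 196) = 250 + 4*sqrt((2 - 2 + 4) - 196) = 250 + 4*sqrt(4 - 196) = 250 + 4*sqrt(-192) = 250 + 4*(8*I*sqrt(3)) = 250 + 32*I*sqrt(3)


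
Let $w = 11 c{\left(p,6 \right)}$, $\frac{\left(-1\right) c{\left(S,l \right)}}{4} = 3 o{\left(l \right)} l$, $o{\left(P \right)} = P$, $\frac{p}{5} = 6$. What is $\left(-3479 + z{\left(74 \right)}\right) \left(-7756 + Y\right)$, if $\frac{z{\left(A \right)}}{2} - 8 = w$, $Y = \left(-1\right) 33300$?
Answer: $532373152$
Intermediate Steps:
$p = 30$ ($p = 5 \cdot 6 = 30$)
$Y = -33300$
$c{\left(S,l \right)} = - 12 l^{2}$ ($c{\left(S,l \right)} = - 4 \cdot 3 l l = - 4 \cdot 3 l^{2} = - 12 l^{2}$)
$w = -4752$ ($w = 11 \left(- 12 \cdot 6^{2}\right) = 11 \left(\left(-12\right) 36\right) = 11 \left(-432\right) = -4752$)
$z{\left(A \right)} = -9488$ ($z{\left(A \right)} = 16 + 2 \left(-4752\right) = 16 - 9504 = -9488$)
$\left(-3479 + z{\left(74 \right)}\right) \left(-7756 + Y\right) = \left(-3479 - 9488\right) \left(-7756 - 33300\right) = \left(-12967\right) \left(-41056\right) = 532373152$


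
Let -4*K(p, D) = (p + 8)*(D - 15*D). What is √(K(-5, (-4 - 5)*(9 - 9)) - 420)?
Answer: 2*I*√105 ≈ 20.494*I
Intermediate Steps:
K(p, D) = 7*D*(8 + p)/2 (K(p, D) = -(p + 8)*(D - 15*D)/4 = -(8 + p)*(-14*D)/4 = -(-7)*D*(8 + p)/2 = 7*D*(8 + p)/2)
√(K(-5, (-4 - 5)*(9 - 9)) - 420) = √(7*((-4 - 5)*(9 - 9))*(8 - 5)/2 - 420) = √((7/2)*(-9*0)*3 - 420) = √((7/2)*0*3 - 420) = √(0 - 420) = √(-420) = 2*I*√105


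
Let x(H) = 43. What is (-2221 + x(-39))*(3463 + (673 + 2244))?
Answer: -13895640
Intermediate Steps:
(-2221 + x(-39))*(3463 + (673 + 2244)) = (-2221 + 43)*(3463 + (673 + 2244)) = -2178*(3463 + 2917) = -2178*6380 = -13895640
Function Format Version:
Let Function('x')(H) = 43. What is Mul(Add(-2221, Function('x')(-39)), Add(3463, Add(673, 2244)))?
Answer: -13895640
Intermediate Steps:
Mul(Add(-2221, Function('x')(-39)), Add(3463, Add(673, 2244))) = Mul(Add(-2221, 43), Add(3463, Add(673, 2244))) = Mul(-2178, Add(3463, 2917)) = Mul(-2178, 6380) = -13895640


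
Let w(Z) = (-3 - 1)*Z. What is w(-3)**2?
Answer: 144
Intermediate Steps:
w(Z) = -4*Z
w(-3)**2 = (-4*(-3))**2 = 12**2 = 144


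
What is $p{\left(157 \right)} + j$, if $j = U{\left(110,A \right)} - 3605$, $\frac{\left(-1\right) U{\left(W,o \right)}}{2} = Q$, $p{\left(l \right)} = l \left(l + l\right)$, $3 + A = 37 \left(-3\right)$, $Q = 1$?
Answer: $45691$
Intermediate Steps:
$A = -114$ ($A = -3 + 37 \left(-3\right) = -3 - 111 = -114$)
$p{\left(l \right)} = 2 l^{2}$ ($p{\left(l \right)} = l 2 l = 2 l^{2}$)
$U{\left(W,o \right)} = -2$ ($U{\left(W,o \right)} = \left(-2\right) 1 = -2$)
$j = -3607$ ($j = -2 - 3605 = -3607$)
$p{\left(157 \right)} + j = 2 \cdot 157^{2} - 3607 = 2 \cdot 24649 - 3607 = 49298 - 3607 = 45691$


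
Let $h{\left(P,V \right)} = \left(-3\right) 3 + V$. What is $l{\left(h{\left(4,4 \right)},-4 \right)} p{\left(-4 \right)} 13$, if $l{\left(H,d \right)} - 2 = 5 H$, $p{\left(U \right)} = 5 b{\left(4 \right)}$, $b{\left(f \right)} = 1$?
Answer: $-1495$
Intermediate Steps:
$h{\left(P,V \right)} = -9 + V$
$p{\left(U \right)} = 5$ ($p{\left(U \right)} = 5 \cdot 1 = 5$)
$l{\left(H,d \right)} = 2 + 5 H$
$l{\left(h{\left(4,4 \right)},-4 \right)} p{\left(-4 \right)} 13 = \left(2 + 5 \left(-9 + 4\right)\right) 5 \cdot 13 = \left(2 + 5 \left(-5\right)\right) 5 \cdot 13 = \left(2 - 25\right) 5 \cdot 13 = \left(-23\right) 5 \cdot 13 = \left(-115\right) 13 = -1495$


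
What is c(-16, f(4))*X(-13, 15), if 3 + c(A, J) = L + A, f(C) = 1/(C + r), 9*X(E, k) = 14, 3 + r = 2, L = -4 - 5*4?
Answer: -602/9 ≈ -66.889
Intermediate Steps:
L = -24 (L = -4 - 20 = -24)
r = -1 (r = -3 + 2 = -1)
X(E, k) = 14/9 (X(E, k) = (⅑)*14 = 14/9)
f(C) = 1/(-1 + C) (f(C) = 1/(C - 1) = 1/(-1 + C))
c(A, J) = -27 + A (c(A, J) = -3 + (-24 + A) = -27 + A)
c(-16, f(4))*X(-13, 15) = (-27 - 16)*(14/9) = -43*14/9 = -602/9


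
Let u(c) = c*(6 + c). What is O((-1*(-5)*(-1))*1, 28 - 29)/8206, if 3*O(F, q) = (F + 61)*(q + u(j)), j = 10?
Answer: 1484/4103 ≈ 0.36169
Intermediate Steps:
O(F, q) = (61 + F)*(160 + q)/3 (O(F, q) = ((F + 61)*(q + 10*(6 + 10)))/3 = ((61 + F)*(q + 10*16))/3 = ((61 + F)*(q + 160))/3 = ((61 + F)*(160 + q))/3 = (61 + F)*(160 + q)/3)
O((-1*(-5)*(-1))*1, 28 - 29)/8206 = (9760/3 + 61*(28 - 29)/3 + 160*((-1*(-5)*(-1))*1)/3 + ((-1*(-5)*(-1))*1)*(28 - 29)/3)/8206 = (9760/3 + (61/3)*(-1) + 160*((5*(-1))*1)/3 + (⅓)*((5*(-1))*1)*(-1))*(1/8206) = (9760/3 - 61/3 + 160*(-5*1)/3 + (⅓)*(-5*1)*(-1))*(1/8206) = (9760/3 - 61/3 + (160/3)*(-5) + (⅓)*(-5)*(-1))*(1/8206) = (9760/3 - 61/3 - 800/3 + 5/3)*(1/8206) = 2968*(1/8206) = 1484/4103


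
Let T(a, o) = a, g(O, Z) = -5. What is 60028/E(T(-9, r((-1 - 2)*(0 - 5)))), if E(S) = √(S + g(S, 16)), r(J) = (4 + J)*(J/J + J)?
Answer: -30014*I*√14/7 ≈ -16043.0*I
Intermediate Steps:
r(J) = (1 + J)*(4 + J) (r(J) = (4 + J)*(1 + J) = (1 + J)*(4 + J))
E(S) = √(-5 + S) (E(S) = √(S - 5) = √(-5 + S))
60028/E(T(-9, r((-1 - 2)*(0 - 5)))) = 60028/(√(-5 - 9)) = 60028/(√(-14)) = 60028/((I*√14)) = 60028*(-I*√14/14) = -30014*I*√14/7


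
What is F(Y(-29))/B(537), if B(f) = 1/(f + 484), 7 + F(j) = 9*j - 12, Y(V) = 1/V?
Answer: -571760/29 ≈ -19716.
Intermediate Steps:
F(j) = -19 + 9*j (F(j) = -7 + (9*j - 12) = -7 + (-12 + 9*j) = -19 + 9*j)
B(f) = 1/(484 + f)
F(Y(-29))/B(537) = (-19 + 9/(-29))/(1/(484 + 537)) = (-19 + 9*(-1/29))/(1/1021) = (-19 - 9/29)/(1/1021) = -560/29*1021 = -571760/29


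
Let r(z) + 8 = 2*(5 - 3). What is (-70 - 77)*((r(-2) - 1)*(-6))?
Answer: -4410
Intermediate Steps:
r(z) = -4 (r(z) = -8 + 2*(5 - 3) = -8 + 2*2 = -8 + 4 = -4)
(-70 - 77)*((r(-2) - 1)*(-6)) = (-70 - 77)*((-4 - 1)*(-6)) = -(-735)*(-6) = -147*30 = -4410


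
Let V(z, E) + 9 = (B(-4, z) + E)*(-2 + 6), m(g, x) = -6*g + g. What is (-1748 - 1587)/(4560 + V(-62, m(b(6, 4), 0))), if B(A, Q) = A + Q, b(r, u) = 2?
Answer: -3335/4247 ≈ -0.78526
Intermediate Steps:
m(g, x) = -5*g
V(z, E) = -25 + 4*E + 4*z (V(z, E) = -9 + ((-4 + z) + E)*(-2 + 6) = -9 + (-4 + E + z)*4 = -9 + (-16 + 4*E + 4*z) = -25 + 4*E + 4*z)
(-1748 - 1587)/(4560 + V(-62, m(b(6, 4), 0))) = (-1748 - 1587)/(4560 + (-25 + 4*(-5*2) + 4*(-62))) = -3335/(4560 + (-25 + 4*(-10) - 248)) = -3335/(4560 + (-25 - 40 - 248)) = -3335/(4560 - 313) = -3335/4247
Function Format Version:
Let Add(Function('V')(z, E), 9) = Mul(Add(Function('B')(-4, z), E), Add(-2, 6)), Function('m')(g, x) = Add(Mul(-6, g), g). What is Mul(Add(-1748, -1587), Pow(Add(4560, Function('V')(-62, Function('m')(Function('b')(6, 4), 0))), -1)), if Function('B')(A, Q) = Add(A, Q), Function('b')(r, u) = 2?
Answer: Rational(-3335, 4247) ≈ -0.78526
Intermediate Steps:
Function('m')(g, x) = Mul(-5, g)
Function('V')(z, E) = Add(-25, Mul(4, E), Mul(4, z)) (Function('V')(z, E) = Add(-9, Mul(Add(Add(-4, z), E), Add(-2, 6))) = Add(-9, Mul(Add(-4, E, z), 4)) = Add(-9, Add(-16, Mul(4, E), Mul(4, z))) = Add(-25, Mul(4, E), Mul(4, z)))
Mul(Add(-1748, -1587), Pow(Add(4560, Function('V')(-62, Function('m')(Function('b')(6, 4), 0))), -1)) = Mul(Add(-1748, -1587), Pow(Add(4560, Add(-25, Mul(4, Mul(-5, 2)), Mul(4, -62))), -1)) = Mul(-3335, Pow(Add(4560, Add(-25, Mul(4, -10), -248)), -1)) = Mul(-3335, Pow(Add(4560, Add(-25, -40, -248)), -1)) = Mul(-3335, Pow(Add(4560, -313), -1)) = Mul(-3335, Pow(4247, -1)) = Mul(-3335, Rational(1, 4247)) = Rational(-3335, 4247)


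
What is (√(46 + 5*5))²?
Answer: 71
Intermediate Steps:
(√(46 + 5*5))² = (√(46 + 25))² = (√71)² = 71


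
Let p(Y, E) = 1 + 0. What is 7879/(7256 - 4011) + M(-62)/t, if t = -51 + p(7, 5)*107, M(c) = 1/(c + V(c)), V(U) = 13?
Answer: 21616731/8904280 ≈ 2.4277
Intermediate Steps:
M(c) = 1/(13 + c) (M(c) = 1/(c + 13) = 1/(13 + c))
p(Y, E) = 1
t = 56 (t = -51 + 1*107 = -51 + 107 = 56)
7879/(7256 - 4011) + M(-62)/t = 7879/(7256 - 4011) + 1/((13 - 62)*56) = 7879/3245 + (1/56)/(-49) = 7879*(1/3245) - 1/49*1/56 = 7879/3245 - 1/2744 = 21616731/8904280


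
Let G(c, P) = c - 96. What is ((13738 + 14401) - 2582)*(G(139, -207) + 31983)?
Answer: 818488482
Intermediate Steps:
G(c, P) = -96 + c
((13738 + 14401) - 2582)*(G(139, -207) + 31983) = ((13738 + 14401) - 2582)*((-96 + 139) + 31983) = (28139 - 2582)*(43 + 31983) = 25557*32026 = 818488482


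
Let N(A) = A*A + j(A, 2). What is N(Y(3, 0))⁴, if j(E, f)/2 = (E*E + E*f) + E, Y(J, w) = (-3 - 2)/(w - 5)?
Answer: 6561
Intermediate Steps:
Y(J, w) = -5/(-5 + w)
j(E, f) = 2*E + 2*E² + 2*E*f (j(E, f) = 2*((E*E + E*f) + E) = 2*((E² + E*f) + E) = 2*(E + E² + E*f) = 2*E + 2*E² + 2*E*f)
N(A) = A² + 2*A*(3 + A) (N(A) = A*A + 2*A*(1 + A + 2) = A² + 2*A*(3 + A))
N(Y(3, 0))⁴ = (3*(-5/(-5 + 0))*(2 - 5/(-5 + 0)))⁴ = (3*(-5/(-5))*(2 - 5/(-5)))⁴ = (3*(-5*(-⅕))*(2 - 5*(-⅕)))⁴ = (3*1*(2 + 1))⁴ = (3*1*3)⁴ = 9⁴ = 6561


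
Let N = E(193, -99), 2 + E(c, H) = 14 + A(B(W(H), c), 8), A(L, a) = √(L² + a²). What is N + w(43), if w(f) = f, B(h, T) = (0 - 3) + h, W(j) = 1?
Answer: 55 + 2*√17 ≈ 63.246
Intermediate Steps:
B(h, T) = -3 + h
E(c, H) = 12 + 2*√17 (E(c, H) = -2 + (14 + √((-3 + 1)² + 8²)) = -2 + (14 + √((-2)² + 64)) = -2 + (14 + √(4 + 64)) = -2 + (14 + √68) = -2 + (14 + 2*√17) = 12 + 2*√17)
N = 12 + 2*√17 ≈ 20.246
N + w(43) = (12 + 2*√17) + 43 = 55 + 2*√17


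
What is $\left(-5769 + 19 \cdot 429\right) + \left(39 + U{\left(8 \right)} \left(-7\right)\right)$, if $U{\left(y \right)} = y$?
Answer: $2365$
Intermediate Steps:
$\left(-5769 + 19 \cdot 429\right) + \left(39 + U{\left(8 \right)} \left(-7\right)\right) = \left(-5769 + 19 \cdot 429\right) + \left(39 + 8 \left(-7\right)\right) = \left(-5769 + 8151\right) + \left(39 - 56\right) = 2382 - 17 = 2365$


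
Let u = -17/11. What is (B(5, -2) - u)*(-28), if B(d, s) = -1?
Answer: -168/11 ≈ -15.273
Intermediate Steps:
u = -17/11 (u = -17*1/11 = -17/11 ≈ -1.5455)
(B(5, -2) - u)*(-28) = (-1 - 1*(-17/11))*(-28) = (-1 + 17/11)*(-28) = (6/11)*(-28) = -168/11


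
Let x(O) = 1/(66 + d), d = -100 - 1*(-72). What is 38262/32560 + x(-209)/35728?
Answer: 295153253/251167840 ≈ 1.1751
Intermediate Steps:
d = -28 (d = -100 + 72 = -28)
x(O) = 1/38 (x(O) = 1/(66 - 28) = 1/38)
38262/32560 + x(-209)/35728 = 38262/32560 + (1/38)/35728 = 38262*(1/32560) + (1/38)*(1/35728) = 19131/16280 + 1/1357664 = 295153253/251167840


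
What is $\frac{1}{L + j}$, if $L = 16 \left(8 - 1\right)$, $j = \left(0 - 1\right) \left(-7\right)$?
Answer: $\frac{1}{119} \approx 0.0084034$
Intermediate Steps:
$j = 7$ ($j = \left(-1\right) \left(-7\right) = 7$)
$L = 112$ ($L = 16 \cdot 7 = 112$)
$\frac{1}{L + j} = \frac{1}{112 + 7} = \frac{1}{119}$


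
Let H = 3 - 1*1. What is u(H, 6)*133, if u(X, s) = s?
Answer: 798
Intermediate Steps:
H = 2 (H = 3 - 1 = 2)
u(H, 6)*133 = 6*133 = 798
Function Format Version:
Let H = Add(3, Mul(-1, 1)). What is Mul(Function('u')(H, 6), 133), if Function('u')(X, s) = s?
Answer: 798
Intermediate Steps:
H = 2 (H = Add(3, -1) = 2)
Mul(Function('u')(H, 6), 133) = Mul(6, 133) = 798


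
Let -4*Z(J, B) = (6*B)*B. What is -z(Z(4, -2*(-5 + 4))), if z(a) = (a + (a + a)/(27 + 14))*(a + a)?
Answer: -3096/41 ≈ -75.512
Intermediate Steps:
Z(J, B) = -3*B²/2 (Z(J, B) = -6*B*B/4 = -3*B²/2)
z(a) = 86*a²/41 (z(a) = (a + (2*a)/41)*(2*a) = (a + (2*a)*(1/41))*(2*a) = (a + 2*a/41)*(2*a) = (43*a/41)*(2*a) = 86*a²/41)
-z(Z(4, -2*(-5 + 4))) = -86*(-3*4*(-5 + 4)²/2)²/41 = -86*(-3*(-2*(-1))²/2)²/41 = -86*(-3/2*2²)²/41 = -86*(-3/2*4)²/41 = -86*(-6)²/41 = -86*36/41 = -1*3096/41 = -3096/41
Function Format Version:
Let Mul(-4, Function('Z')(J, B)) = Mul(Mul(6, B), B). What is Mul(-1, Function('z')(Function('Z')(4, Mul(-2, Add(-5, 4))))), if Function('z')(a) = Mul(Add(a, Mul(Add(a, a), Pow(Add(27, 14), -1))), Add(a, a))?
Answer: Rational(-3096, 41) ≈ -75.512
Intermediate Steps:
Function('Z')(J, B) = Mul(Rational(-3, 2), Pow(B, 2)) (Function('Z')(J, B) = Mul(Rational(-1, 4), Mul(Mul(6, B), B)) = Mul(Rational(-1, 4), Mul(6, Pow(B, 2))) = Mul(Rational(-3, 2), Pow(B, 2)))
Function('z')(a) = Mul(Rational(86, 41), Pow(a, 2)) (Function('z')(a) = Mul(Add(a, Mul(Mul(2, a), Pow(41, -1))), Mul(2, a)) = Mul(Add(a, Mul(Mul(2, a), Rational(1, 41))), Mul(2, a)) = Mul(Add(a, Mul(Rational(2, 41), a)), Mul(2, a)) = Mul(Mul(Rational(43, 41), a), Mul(2, a)) = Mul(Rational(86, 41), Pow(a, 2)))
Mul(-1, Function('z')(Function('Z')(4, Mul(-2, Add(-5, 4))))) = Mul(-1, Mul(Rational(86, 41), Pow(Mul(Rational(-3, 2), Pow(Mul(-2, Add(-5, 4)), 2)), 2))) = Mul(-1, Mul(Rational(86, 41), Pow(Mul(Rational(-3, 2), Pow(Mul(-2, -1), 2)), 2))) = Mul(-1, Mul(Rational(86, 41), Pow(Mul(Rational(-3, 2), Pow(2, 2)), 2))) = Mul(-1, Mul(Rational(86, 41), Pow(Mul(Rational(-3, 2), 4), 2))) = Mul(-1, Mul(Rational(86, 41), Pow(-6, 2))) = Mul(-1, Mul(Rational(86, 41), 36)) = Mul(-1, Rational(3096, 41)) = Rational(-3096, 41)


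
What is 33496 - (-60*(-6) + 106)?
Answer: 33030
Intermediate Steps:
33496 - (-60*(-6) + 106) = 33496 - (360 + 106) = 33496 - 1*466 = 33496 - 466 = 33030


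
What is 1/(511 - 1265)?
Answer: -1/754 ≈ -0.0013263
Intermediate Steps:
1/(511 - 1265) = 1/(-754) = -1/754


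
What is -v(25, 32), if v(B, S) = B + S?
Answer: -57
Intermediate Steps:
-v(25, 32) = -(25 + 32) = -1*57 = -57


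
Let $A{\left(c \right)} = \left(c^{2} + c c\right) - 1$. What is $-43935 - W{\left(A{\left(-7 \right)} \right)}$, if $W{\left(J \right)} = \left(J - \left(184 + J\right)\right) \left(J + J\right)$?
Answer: $-8239$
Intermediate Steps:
$A{\left(c \right)} = -1 + 2 c^{2}$ ($A{\left(c \right)} = \left(c^{2} + c^{2}\right) - 1 = 2 c^{2} - 1 = -1 + 2 c^{2}$)
$W{\left(J \right)} = - 368 J$ ($W{\left(J \right)} = - 184 \cdot 2 J = - 368 J$)
$-43935 - W{\left(A{\left(-7 \right)} \right)} = -43935 - - 368 \left(-1 + 2 \left(-7\right)^{2}\right) = -43935 - - 368 \left(-1 + 2 \cdot 49\right) = -43935 - - 368 \left(-1 + 98\right) = -43935 - \left(-368\right) 97 = -43935 - -35696 = -43935 + 35696 = -8239$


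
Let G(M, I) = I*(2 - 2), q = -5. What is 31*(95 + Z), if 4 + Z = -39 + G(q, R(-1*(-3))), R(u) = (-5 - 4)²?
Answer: 1612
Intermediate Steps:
R(u) = 81 (R(u) = (-9)² = 81)
G(M, I) = 0 (G(M, I) = I*0 = 0)
Z = -43 (Z = -4 + (-39 + 0) = -4 - 39 = -43)
31*(95 + Z) = 31*(95 - 43) = 31*52 = 1612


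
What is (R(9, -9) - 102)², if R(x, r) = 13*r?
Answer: 47961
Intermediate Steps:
(R(9, -9) - 102)² = (13*(-9) - 102)² = (-117 - 102)² = (-219)² = 47961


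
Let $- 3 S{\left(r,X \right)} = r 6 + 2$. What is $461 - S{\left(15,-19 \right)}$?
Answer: $\frac{1475}{3} \approx 491.67$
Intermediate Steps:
$S{\left(r,X \right)} = - \frac{2}{3} - 2 r$ ($S{\left(r,X \right)} = - \frac{r 6 + 2}{3} = - \frac{6 r + 2}{3} = - \frac{2 + 6 r}{3} = - \frac{2}{3} - 2 r$)
$461 - S{\left(15,-19 \right)} = 461 - \left(- \frac{2}{3} - 30\right) = 461 - - \frac{92}{3} = 461 + \frac{92}{3} = \frac{1475}{3}$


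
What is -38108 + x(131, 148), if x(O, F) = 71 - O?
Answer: -38168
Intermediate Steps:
-38108 + x(131, 148) = -38108 + (71 - 1*131) = -38108 + (71 - 131) = -38108 - 60 = -38168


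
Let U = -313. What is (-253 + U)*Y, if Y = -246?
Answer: 139236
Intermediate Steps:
(-253 + U)*Y = (-253 - 313)*(-246) = -566*(-246) = 139236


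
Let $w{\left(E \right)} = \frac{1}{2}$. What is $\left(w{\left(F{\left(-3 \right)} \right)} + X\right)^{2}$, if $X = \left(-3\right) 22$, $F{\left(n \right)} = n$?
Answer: $\frac{17161}{4} \approx 4290.3$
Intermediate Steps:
$w{\left(E \right)} = \frac{1}{2}$
$X = -66$
$\left(w{\left(F{\left(-3 \right)} \right)} + X\right)^{2} = \left(\frac{1}{2} - 66\right)^{2} = \left(- \frac{131}{2}\right)^{2} = \frac{17161}{4}$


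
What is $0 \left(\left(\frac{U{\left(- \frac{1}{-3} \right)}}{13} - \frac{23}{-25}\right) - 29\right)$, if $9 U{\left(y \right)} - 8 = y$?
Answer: $0$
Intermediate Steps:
$U{\left(y \right)} = \frac{8}{9} + \frac{y}{9}$
$0 \left(\left(\frac{U{\left(- \frac{1}{-3} \right)}}{13} - \frac{23}{-25}\right) - 29\right) = 0 \left(\left(\frac{\frac{8}{9} + \frac{\left(-1\right) \frac{1}{-3}}{9}}{13} - \frac{23}{-25}\right) - 29\right) = 0 \left(\left(\left(\frac{8}{9} + \frac{\left(-1\right) \left(- \frac{1}{3}\right)}{9}\right) \frac{1}{13} - - \frac{23}{25}\right) - 29\right) = 0 \left(\left(\left(\frac{8}{9} + \frac{1}{9} \cdot \frac{1}{3}\right) \frac{1}{13} + \frac{23}{25}\right) - 29\right) = 0 \left(\left(\left(\frac{8}{9} + \frac{1}{27}\right) \frac{1}{13} + \frac{23}{25}\right) - 29\right) = 0 \left(\left(\frac{25}{27} \cdot \frac{1}{13} + \frac{23}{25}\right) - 29\right) = 0 \left(\left(\frac{25}{351} + \frac{23}{25}\right) - 29\right) = 0 \left(\frac{8698}{8775} - 29\right) = 0 \left(- \frac{245777}{8775}\right) = 0$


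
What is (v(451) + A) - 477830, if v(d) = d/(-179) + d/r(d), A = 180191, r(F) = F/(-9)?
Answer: -53279443/179 ≈ -2.9765e+5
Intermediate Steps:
r(F) = -F/9 (r(F) = F*(-⅑) = -F/9)
v(d) = -9 - d/179 (v(d) = d/(-179) + d/((-d/9)) = d*(-1/179) + d*(-9/d) = -d/179 - 9 = -9 - d/179)
(v(451) + A) - 477830 = ((-9 - 1/179*451) + 180191) - 477830 = ((-9 - 451/179) + 180191) - 477830 = (-2062/179 + 180191) - 477830 = 32252127/179 - 477830 = -53279443/179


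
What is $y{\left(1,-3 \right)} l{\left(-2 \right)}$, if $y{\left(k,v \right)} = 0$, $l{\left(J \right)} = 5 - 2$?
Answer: $0$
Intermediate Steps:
$l{\left(J \right)} = 3$ ($l{\left(J \right)} = 5 - 2 = 3$)
$y{\left(1,-3 \right)} l{\left(-2 \right)} = 0 \cdot 3 = 0$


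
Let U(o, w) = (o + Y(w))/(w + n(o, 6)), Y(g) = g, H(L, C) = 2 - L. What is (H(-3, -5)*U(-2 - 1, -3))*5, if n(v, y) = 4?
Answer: -150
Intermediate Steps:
U(o, w) = (o + w)/(4 + w) (U(o, w) = (o + w)/(w + 4) = (o + w)/(4 + w))
(H(-3, -5)*U(-2 - 1, -3))*5 = ((2 - 1*(-3))*(((-2 - 1) - 3)/(4 - 3)))*5 = ((2 + 3)*((-3 - 3)/1))*5 = (5*(1*(-6)))*5 = (5*(-6))*5 = -30*5 = -150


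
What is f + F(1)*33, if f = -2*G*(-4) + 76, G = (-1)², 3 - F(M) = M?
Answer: 150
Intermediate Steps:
F(M) = 3 - M
G = 1
f = 84 (f = -2*1*(-4) + 76 = -2*(-4) + 76 = 8 + 76 = 84)
f + F(1)*33 = 84 + (3 - 1*1)*33 = 84 + (3 - 1)*33 = 84 + 2*33 = 84 + 66 = 150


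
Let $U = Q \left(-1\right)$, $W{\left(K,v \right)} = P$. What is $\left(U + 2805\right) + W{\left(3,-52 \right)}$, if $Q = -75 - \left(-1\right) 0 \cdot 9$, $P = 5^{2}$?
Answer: $2905$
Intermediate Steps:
$P = 25$
$W{\left(K,v \right)} = 25$
$Q = -75$ ($Q = -75 - 0 \cdot 9 = -75 - 0 = -75 + 0 = -75$)
$U = 75$ ($U = \left(-75\right) \left(-1\right) = 75$)
$\left(U + 2805\right) + W{\left(3,-52 \right)} = \left(75 + 2805\right) + 25 = 2880 + 25 = 2905$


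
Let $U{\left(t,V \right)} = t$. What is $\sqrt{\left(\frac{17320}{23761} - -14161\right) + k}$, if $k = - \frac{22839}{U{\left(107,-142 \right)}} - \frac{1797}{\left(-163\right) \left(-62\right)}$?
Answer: $\frac{\sqrt{9208114317921163355233598}}{25693767262} \approx 118.1$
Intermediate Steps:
$k = - \frac{231003213}{1081342}$ ($k = - \frac{22839}{107} - \frac{1797}{\left(-163\right) \left(-62\right)} = \left(-22839\right) \frac{1}{107} - \frac{1797}{10106} = - \frac{22839}{107} - \frac{1797}{10106} = - \frac{231003213}{1081342} \approx -213.63$)
$\sqrt{\left(\frac{17320}{23761} - -14161\right) + k} = \sqrt{\left(\frac{17320}{23761} - -14161\right) - \frac{231003213}{1081342}} = \sqrt{\left(17320 \cdot \frac{1}{23761} + 14161\right) - \frac{231003213}{1081342}} = \sqrt{\left(\frac{17320}{23761} + 14161\right) - \frac{231003213}{1081342}} = \sqrt{\frac{336496841}{23761} - \frac{231003213}{1081342}} = \sqrt{\frac{358379299696529}{25693767262}} = \frac{\sqrt{9208114317921163355233598}}{25693767262}$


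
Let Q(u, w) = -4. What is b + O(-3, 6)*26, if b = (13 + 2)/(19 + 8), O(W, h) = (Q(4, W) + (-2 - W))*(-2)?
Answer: 1409/9 ≈ 156.56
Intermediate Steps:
O(W, h) = 12 + 2*W (O(W, h) = (-4 + (-2 - W))*(-2) = (-6 - W)*(-2) = 12 + 2*W)
b = 5/9 (b = 15/27 = 15*(1/27) = 5/9 ≈ 0.55556)
b + O(-3, 6)*26 = 5/9 + (12 + 2*(-3))*26 = 5/9 + (12 - 6)*26 = 5/9 + 6*26 = 5/9 + 156 = 1409/9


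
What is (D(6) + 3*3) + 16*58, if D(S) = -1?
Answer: 936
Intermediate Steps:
(D(6) + 3*3) + 16*58 = (-1 + 3*3) + 16*58 = (-1 + 9) + 928 = 8 + 928 = 936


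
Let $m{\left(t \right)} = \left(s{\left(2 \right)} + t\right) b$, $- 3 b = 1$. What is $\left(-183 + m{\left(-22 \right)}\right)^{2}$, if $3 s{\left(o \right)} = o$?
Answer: $\frac{2505889}{81} \approx 30937.0$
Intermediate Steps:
$s{\left(o \right)} = \frac{o}{3}$
$b = - \frac{1}{3}$ ($b = \left(- \frac{1}{3}\right) 1 = - \frac{1}{3} \approx -0.33333$)
$m{\left(t \right)} = - \frac{2}{9} - \frac{t}{3}$ ($m{\left(t \right)} = \left(\frac{1}{3} \cdot 2 + t\right) \left(- \frac{1}{3}\right) = \left(\frac{2}{3} + t\right) \left(- \frac{1}{3}\right) = - \frac{2}{9} - \frac{t}{3}$)
$\left(-183 + m{\left(-22 \right)}\right)^{2} = \left(-183 - - \frac{64}{9}\right)^{2} = \left(-183 + \left(- \frac{2}{9} + \frac{22}{3}\right)\right)^{2} = \left(-183 + \frac{64}{9}\right)^{2} = \left(- \frac{1583}{9}\right)^{2} = \frac{2505889}{81}$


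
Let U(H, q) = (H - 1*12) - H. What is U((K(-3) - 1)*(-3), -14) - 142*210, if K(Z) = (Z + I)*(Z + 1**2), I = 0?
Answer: -29832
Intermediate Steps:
K(Z) = Z*(1 + Z) (K(Z) = (Z + 0)*(Z + 1**2) = Z*(Z + 1) = Z*(1 + Z))
U(H, q) = -12 (U(H, q) = (H - 12) - H = (-12 + H) - H = -12)
U((K(-3) - 1)*(-3), -14) - 142*210 = -12 - 142*210 = -12 - 29820 = -29832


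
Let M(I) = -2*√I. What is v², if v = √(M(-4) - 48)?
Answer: -48 - 4*I ≈ -48.0 - 4.0*I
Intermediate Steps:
v = √(-48 - 4*I) (v = √(-4*I - 48) = √(-48 - 4*I) ≈ 0.28843 - 6.9342*I)
v² = (2*√(-12 - I))² = -48 - 4*I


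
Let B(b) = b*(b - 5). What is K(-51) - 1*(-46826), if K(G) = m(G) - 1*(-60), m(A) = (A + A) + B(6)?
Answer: 46790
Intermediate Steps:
B(b) = b*(-5 + b)
m(A) = 6 + 2*A (m(A) = (A + A) + 6*(-5 + 6) = 2*A + 6*1 = 2*A + 6 = 6 + 2*A)
K(G) = 66 + 2*G (K(G) = (6 + 2*G) - 1*(-60) = (6 + 2*G) + 60 = 66 + 2*G)
K(-51) - 1*(-46826) = (66 + 2*(-51)) - 1*(-46826) = (66 - 102) + 46826 = -36 + 46826 = 46790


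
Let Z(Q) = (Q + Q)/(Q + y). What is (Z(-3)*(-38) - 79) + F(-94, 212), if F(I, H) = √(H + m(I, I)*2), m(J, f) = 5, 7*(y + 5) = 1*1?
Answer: -5941/55 + √222 ≈ -93.119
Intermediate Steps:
y = -34/7 (y = -5 + (1*1)/7 = -5 + (⅐)*1 = -5 + ⅐ = -34/7 ≈ -4.8571)
Z(Q) = 2*Q/(-34/7 + Q) (Z(Q) = (Q + Q)/(Q - 34/7) = (2*Q)/(-34/7 + Q) = 2*Q/(-34/7 + Q))
F(I, H) = √(10 + H) (F(I, H) = √(H + 5*2) = √(H + 10) = √(10 + H))
(Z(-3)*(-38) - 79) + F(-94, 212) = ((14*(-3)/(-34 + 7*(-3)))*(-38) - 79) + √(10 + 212) = ((14*(-3)/(-34 - 21))*(-38) - 79) + √222 = ((14*(-3)/(-55))*(-38) - 79) + √222 = ((14*(-3)*(-1/55))*(-38) - 79) + √222 = ((42/55)*(-38) - 79) + √222 = (-1596/55 - 79) + √222 = -5941/55 + √222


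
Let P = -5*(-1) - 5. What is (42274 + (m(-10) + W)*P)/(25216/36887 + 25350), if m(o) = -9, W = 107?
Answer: 779680519/467555333 ≈ 1.6676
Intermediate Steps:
P = 0 (P = 5 - 5 = 0)
(42274 + (m(-10) + W)*P)/(25216/36887 + 25350) = (42274 + (-9 + 107)*0)/(25216/36887 + 25350) = (42274 + 98*0)/(25216*(1/36887) + 25350) = (42274 + 0)/(25216/36887 + 25350) = 42274/(935110666/36887) = 42274*(36887/935110666) = 779680519/467555333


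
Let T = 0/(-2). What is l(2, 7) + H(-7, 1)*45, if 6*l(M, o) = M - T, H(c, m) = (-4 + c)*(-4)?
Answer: 5941/3 ≈ 1980.3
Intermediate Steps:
T = 0 (T = 0*(-½) = 0)
H(c, m) = 16 - 4*c
l(M, o) = M/6 (l(M, o) = (M - 1*0)/6 = (M + 0)/6 = M/6)
l(2, 7) + H(-7, 1)*45 = (⅙)*2 + (16 - 4*(-7))*45 = ⅓ + (16 + 28)*45 = ⅓ + 44*45 = ⅓ + 1980 = 5941/3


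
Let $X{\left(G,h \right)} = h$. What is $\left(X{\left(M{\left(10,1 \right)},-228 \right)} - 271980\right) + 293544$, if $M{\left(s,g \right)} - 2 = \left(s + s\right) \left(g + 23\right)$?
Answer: $21336$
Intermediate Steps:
$M{\left(s,g \right)} = 2 + 2 s \left(23 + g\right)$ ($M{\left(s,g \right)} = 2 + \left(s + s\right) \left(g + 23\right) = 2 + 2 s \left(23 + g\right)$)
$\left(X{\left(M{\left(10,1 \right)},-228 \right)} - 271980\right) + 293544 = \left(-228 - 271980\right) + 293544 = -272208 + 293544 = 21336$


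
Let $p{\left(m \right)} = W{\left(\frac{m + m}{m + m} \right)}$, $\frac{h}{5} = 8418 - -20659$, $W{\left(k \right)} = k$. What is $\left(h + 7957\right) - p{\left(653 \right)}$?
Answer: $153341$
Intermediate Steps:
$h = 145385$ ($h = 5 \left(8418 - -20659\right) = 5 \left(8418 + 20659\right) = 5 \cdot 29077 = 145385$)
$p{\left(m \right)} = 1$ ($p{\left(m \right)} = \frac{m + m}{m + m} = \frac{2 m}{2 m} = 2 m \frac{1}{2 m} = 1$)
$\left(h + 7957\right) - p{\left(653 \right)} = \left(145385 + 7957\right) - 1 = 153342 - 1 = 153341$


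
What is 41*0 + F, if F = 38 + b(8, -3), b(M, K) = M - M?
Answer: 38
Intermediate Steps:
b(M, K) = 0
F = 38 (F = 38 + 0 = 38)
41*0 + F = 41*0 + 38 = 0 + 38 = 38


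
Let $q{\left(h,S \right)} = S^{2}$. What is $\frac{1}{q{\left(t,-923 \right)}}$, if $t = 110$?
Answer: $\frac{1}{851929} \approx 1.1738 \cdot 10^{-6}$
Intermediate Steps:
$\frac{1}{q{\left(t,-923 \right)}} = \frac{1}{\left(-923\right)^{2}} = \frac{1}{851929}$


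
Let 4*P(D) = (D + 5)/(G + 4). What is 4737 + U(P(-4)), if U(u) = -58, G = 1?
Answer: 4679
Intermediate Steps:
P(D) = ¼ + D/20 (P(D) = ((D + 5)/(1 + 4))/4 = ((5 + D)/5)/4 = ((5 + D)*(⅕))/4 = (1 + D/5)/4 = ¼ + D/20)
4737 + U(P(-4)) = 4737 - 58 = 4679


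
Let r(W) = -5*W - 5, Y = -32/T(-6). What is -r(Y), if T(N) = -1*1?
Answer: 165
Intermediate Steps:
T(N) = -1
Y = 32 (Y = -32/(-1) = -32*(-1) = 32)
r(W) = -5 - 5*W
-r(Y) = -(-5 - 5*32) = -(-5 - 160) = -1*(-165) = 165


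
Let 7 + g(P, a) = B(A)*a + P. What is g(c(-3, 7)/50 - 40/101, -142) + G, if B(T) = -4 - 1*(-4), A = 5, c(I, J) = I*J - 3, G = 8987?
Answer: 22672288/2525 ≈ 8979.1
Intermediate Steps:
c(I, J) = -3 + I*J
B(T) = 0 (B(T) = -4 + 4 = 0)
g(P, a) = -7 + P (g(P, a) = -7 + (0*a + P) = -7 + (0 + P) = -7 + P)
g(c(-3, 7)/50 - 40/101, -142) + G = (-7 + ((-3 - 3*7)/50 - 40/101)) + 8987 = (-7 + ((-3 - 21)*(1/50) - 40*1/101)) + 8987 = (-7 + (-24*1/50 - 40/101)) + 8987 = (-7 + (-12/25 - 40/101)) + 8987 = (-7 - 2212/2525) + 8987 = -19887/2525 + 8987 = 22672288/2525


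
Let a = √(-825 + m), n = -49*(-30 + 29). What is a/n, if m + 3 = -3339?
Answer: 3*I*√463/49 ≈ 1.3174*I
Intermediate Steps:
m = -3342 (m = -3 - 3339 = -3342)
n = 49 (n = -49*(-1) = 49)
a = 3*I*√463 (a = √(-825 - 3342) = √(-4167) = 3*I*√463 ≈ 64.552*I)
a/n = (3*I*√463)/49 = (3*I*√463)*(1/49) = 3*I*√463/49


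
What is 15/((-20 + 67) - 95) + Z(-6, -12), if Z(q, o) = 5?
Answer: 75/16 ≈ 4.6875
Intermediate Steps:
15/((-20 + 67) - 95) + Z(-6, -12) = 15/((-20 + 67) - 95) + 5 = 15/(47 - 95) + 5 = 15/(-48) + 5 = 15*(-1/48) + 5 = -5/16 + 5 = 75/16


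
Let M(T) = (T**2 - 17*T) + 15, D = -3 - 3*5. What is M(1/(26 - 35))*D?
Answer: -2738/9 ≈ -304.22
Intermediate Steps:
D = -18 (D = -3 - 15 = -18)
M(T) = 15 + T**2 - 17*T
M(1/(26 - 35))*D = (15 + (1/(26 - 35))**2 - 17/(26 - 35))*(-18) = (15 + (1/(-9))**2 - 17/(-9))*(-18) = (15 + (-1/9)**2 - 17*(-1/9))*(-18) = (15 + 1/81 + 17/9)*(-18) = (1369/81)*(-18) = -2738/9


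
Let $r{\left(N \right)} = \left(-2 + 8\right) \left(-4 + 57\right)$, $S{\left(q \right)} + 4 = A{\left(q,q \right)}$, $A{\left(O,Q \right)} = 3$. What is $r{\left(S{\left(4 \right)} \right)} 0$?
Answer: $0$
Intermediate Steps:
$S{\left(q \right)} = -1$ ($S{\left(q \right)} = -4 + 3 = -1$)
$r{\left(N \right)} = 318$ ($r{\left(N \right)} = 6 \cdot 53 = 318$)
$r{\left(S{\left(4 \right)} \right)} 0 = 318 \cdot 0 = 0$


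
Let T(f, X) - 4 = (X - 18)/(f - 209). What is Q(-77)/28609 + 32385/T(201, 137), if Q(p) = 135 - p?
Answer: -2470667092/829661 ≈ -2977.9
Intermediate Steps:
T(f, X) = 4 + (-18 + X)/(-209 + f) (T(f, X) = 4 + (X - 18)/(f - 209) = 4 + (-18 + X)/(-209 + f))
Q(-77)/28609 + 32385/T(201, 137) = (135 - 1*(-77))/28609 + 32385/(((-854 + 137 + 4*201)/(-209 + 201))) = (135 + 77)*(1/28609) + 32385/(((-854 + 137 + 804)/(-8))) = 212*(1/28609) + 32385/((-1/8*87)) = 212/28609 + 32385/(-87/8) = 212/28609 + 32385*(-8/87) = 212/28609 - 86360/29 = -2470667092/829661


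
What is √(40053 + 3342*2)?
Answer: 9*√577 ≈ 216.19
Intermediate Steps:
√(40053 + 3342*2) = √(40053 + 6684) = √46737 = 9*√577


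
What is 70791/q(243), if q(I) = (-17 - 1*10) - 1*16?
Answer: -70791/43 ≈ -1646.3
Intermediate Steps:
q(I) = -43 (q(I) = (-17 - 10) - 16 = -27 - 16 = -43)
70791/q(243) = 70791/(-43) = 70791*(-1/43) = -70791/43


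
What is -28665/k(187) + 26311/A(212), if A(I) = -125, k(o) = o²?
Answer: -923652484/4371125 ≈ -211.31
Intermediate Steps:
-28665/k(187) + 26311/A(212) = -28665/(187²) + 26311/(-125) = -28665/34969 + 26311*(-1/125) = -28665*1/34969 - 26311/125 = -28665/34969 - 26311/125 = -923652484/4371125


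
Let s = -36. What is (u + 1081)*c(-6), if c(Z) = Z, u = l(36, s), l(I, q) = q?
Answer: -6270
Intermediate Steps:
u = -36
(u + 1081)*c(-6) = (-36 + 1081)*(-6) = 1045*(-6) = -6270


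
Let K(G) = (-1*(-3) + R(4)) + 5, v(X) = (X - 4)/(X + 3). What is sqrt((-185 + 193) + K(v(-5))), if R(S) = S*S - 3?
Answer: sqrt(29) ≈ 5.3852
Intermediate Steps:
R(S) = -3 + S**2 (R(S) = S**2 - 3 = -3 + S**2)
v(X) = (-4 + X)/(3 + X)
K(G) = 21 (K(G) = (-1*(-3) + (-3 + 4**2)) + 5 = (3 + (-3 + 16)) + 5 = (3 + 13) + 5 = 16 + 5 = 21)
sqrt((-185 + 193) + K(v(-5))) = sqrt((-185 + 193) + 21) = sqrt(8 + 21) = sqrt(29)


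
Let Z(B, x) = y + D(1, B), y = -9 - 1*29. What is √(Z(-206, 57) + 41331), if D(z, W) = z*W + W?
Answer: √40881 ≈ 202.19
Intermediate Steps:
y = -38 (y = -9 - 29 = -38)
D(z, W) = W + W*z (D(z, W) = W*z + W = W + W*z)
Z(B, x) = -38 + 2*B (Z(B, x) = -38 + B*(1 + 1) = -38 + B*2 = -38 + 2*B)
√(Z(-206, 57) + 41331) = √((-38 + 2*(-206)) + 41331) = √((-38 - 412) + 41331) = √(-450 + 41331) = √40881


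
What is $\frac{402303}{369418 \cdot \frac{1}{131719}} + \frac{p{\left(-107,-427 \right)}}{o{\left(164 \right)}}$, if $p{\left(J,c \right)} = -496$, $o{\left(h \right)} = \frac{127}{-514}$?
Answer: $\frac{974861629633}{6702298} \approx 1.4545 \cdot 10^{5}$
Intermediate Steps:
$o{\left(h \right)} = - \frac{127}{514}$ ($o{\left(h \right)} = 127 \left(- \frac{1}{514}\right) = - \frac{127}{514}$)
$\frac{402303}{369418 \cdot \frac{1}{131719}} + \frac{p{\left(-107,-427 \right)}}{o{\left(164 \right)}} = \frac{402303}{369418 \cdot \frac{1}{131719}} - \frac{496}{- \frac{127}{514}} = \frac{402303}{369418 \cdot \frac{1}{131719}} - - \frac{254944}{127} = \frac{402303}{\frac{52774}{18817}} + \frac{254944}{127} = 402303 \cdot \frac{18817}{52774} + \frac{254944}{127} = \frac{7570135551}{52774} + \frac{254944}{127} = \frac{974861629633}{6702298}$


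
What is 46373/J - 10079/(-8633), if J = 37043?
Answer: 773694506/319792219 ≈ 2.4194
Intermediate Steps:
46373/J - 10079/(-8633) = 46373/37043 - 10079/(-8633) = 46373*(1/37043) - 10079*(-1/8633) = 46373/37043 + 10079/8633 = 773694506/319792219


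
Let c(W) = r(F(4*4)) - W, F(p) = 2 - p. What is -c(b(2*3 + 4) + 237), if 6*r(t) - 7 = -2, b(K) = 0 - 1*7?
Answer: 1375/6 ≈ 229.17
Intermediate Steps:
b(K) = -7 (b(K) = 0 - 7 = -7)
r(t) = ⅚ (r(t) = 7/6 + (⅙)*(-2) = 7/6 - ⅓ = ⅚)
c(W) = ⅚ - W
-c(b(2*3 + 4) + 237) = -(⅚ - (-7 + 237)) = -(⅚ - 1*230) = -(⅚ - 230) = -1*(-1375/6) = 1375/6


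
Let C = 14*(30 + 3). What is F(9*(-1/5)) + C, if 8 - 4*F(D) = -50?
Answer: 953/2 ≈ 476.50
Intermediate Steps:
F(D) = 29/2 (F(D) = 2 - 1/4*(-50) = 2 + 25/2 = 29/2)
C = 462 (C = 14*33 = 462)
F(9*(-1/5)) + C = 29/2 + 462 = 953/2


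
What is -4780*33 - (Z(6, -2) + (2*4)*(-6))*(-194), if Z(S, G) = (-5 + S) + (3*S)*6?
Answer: -145906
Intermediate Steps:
Z(S, G) = -5 + 19*S (Z(S, G) = (-5 + S) + 18*S = -5 + 19*S)
-4780*33 - (Z(6, -2) + (2*4)*(-6))*(-194) = -4780*33 - ((-5 + 19*6) + (2*4)*(-6))*(-194) = -157740 - ((-5 + 114) + 8*(-6))*(-194) = -157740 - (109 - 48)*(-194) = -157740 - 61*(-194) = -157740 - 1*(-11834) = -157740 + 11834 = -145906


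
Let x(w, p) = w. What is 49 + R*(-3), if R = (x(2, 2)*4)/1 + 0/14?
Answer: 25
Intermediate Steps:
R = 8 (R = (2*4)/1 + 0/14 = 8*1 + 0*(1/14) = 8 + 0 = 8)
49 + R*(-3) = 49 + 8*(-3) = 49 - 24 = 25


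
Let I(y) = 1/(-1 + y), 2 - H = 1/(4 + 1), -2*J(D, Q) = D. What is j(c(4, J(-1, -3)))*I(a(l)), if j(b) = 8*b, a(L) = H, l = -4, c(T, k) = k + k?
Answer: 10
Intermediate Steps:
J(D, Q) = -D/2
c(T, k) = 2*k
H = 9/5 (H = 2 - 1/(4 + 1) = 2 - 1/5 = 9/5 ≈ 1.8000)
a(L) = 9/5
j(c(4, J(-1, -3)))*I(a(l)) = (8*(2*(-1/2*(-1))))/(-1 + 9/5) = (8*(2*(1/2)))/(4/5) = (8*1)*(5/4) = 8*(5/4) = 10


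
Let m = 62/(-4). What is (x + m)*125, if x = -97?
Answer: -28125/2 ≈ -14063.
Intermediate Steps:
m = -31/2 (m = 62*(-1/4) = -31/2 ≈ -15.500)
(x + m)*125 = (-97 - 31/2)*125 = -225/2*125 = -28125/2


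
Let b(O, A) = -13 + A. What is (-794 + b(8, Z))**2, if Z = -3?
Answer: 656100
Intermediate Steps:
(-794 + b(8, Z))**2 = (-794 + (-13 - 3))**2 = (-794 - 16)**2 = (-810)**2 = 656100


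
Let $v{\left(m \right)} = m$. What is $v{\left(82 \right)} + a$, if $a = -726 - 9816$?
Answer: $-10460$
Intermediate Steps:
$a = -10542$
$v{\left(82 \right)} + a = 82 - 10542 = -10460$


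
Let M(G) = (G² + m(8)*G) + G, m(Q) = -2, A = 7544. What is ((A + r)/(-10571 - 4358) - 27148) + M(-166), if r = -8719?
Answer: 8570421/14929 ≈ 574.08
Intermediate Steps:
M(G) = G² - G (M(G) = (G² - 2*G) + G = G² - G)
((A + r)/(-10571 - 4358) - 27148) + M(-166) = ((7544 - 8719)/(-10571 - 4358) - 27148) - 166*(-1 - 166) = (-1175/(-14929) - 27148) - 166*(-167) = (-1175*(-1/14929) - 27148) + 27722 = (1175/14929 - 27148) + 27722 = -405291317/14929 + 27722 = 8570421/14929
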